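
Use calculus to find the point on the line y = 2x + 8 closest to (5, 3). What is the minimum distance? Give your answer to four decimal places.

6.7082

Minimize D(x)^2 = (x - 5)^2 + (2x + 5)^2.
d/dx[D^2] = 2(x - 5) + 2·2·(2x + 5) = 0 ⇒ x = -1.
Then y = 6 and the distance is √(45) ≈ 6.7082.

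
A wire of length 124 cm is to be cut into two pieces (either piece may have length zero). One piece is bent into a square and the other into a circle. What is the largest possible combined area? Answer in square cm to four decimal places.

1223.5832

Let x be the length used for the square. Square side x/4; circle radius (124−x)/(2π).
A(x) = (x/4)² + π·((124−x)/(2π))² = x²/16 + (124−x)²/(4π) for 0 ≤ x ≤ 124. A'(x) = x/8 − (124−x)/(2π) = 0 gives x = 4·124/(π+4) ≈ 69.4523.
A'' > 0, so the interior critical point is a minimum; the maximum is at an endpoint. A(0) = 1223.5832 and A(124) = 961.0000, so the largest area is 1223.5832.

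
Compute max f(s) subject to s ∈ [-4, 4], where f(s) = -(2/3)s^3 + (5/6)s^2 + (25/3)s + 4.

f'(s) = -2s^2 + (5/3)s + 25/3, which vanishes at s = -5/3 and s = 5/2.
Candidates: f(-4) = 80/3, f(-5/3) = -727/162, f(5/2) = 157/8, f(4) = 8.
Hence the absolute maximum is 80/3 at s = -4.

80/3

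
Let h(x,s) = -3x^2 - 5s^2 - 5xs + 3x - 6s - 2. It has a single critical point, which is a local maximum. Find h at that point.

173/35

∂h/∂x = -6x - 5s + 3 = 0 and ∂h/∂s = -5x - 10s - 6 = 0, so (x, s) = (12/7, -51/35).
The Hessian has h_{xx} = -6, h_{ss} = -10, h_{xs} = -5, giving D = 35 > 0 with h_{xx} < 0, so the point is a local maximum.
h(12/7, -51/35) = 173/35.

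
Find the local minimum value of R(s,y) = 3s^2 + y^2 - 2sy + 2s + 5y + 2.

-83/8

∂R/∂s = 6s - 2y + 2 = 0 and ∂R/∂y = -2s + 2y + 5 = 0, so (s, y) = (-7/4, -17/4).
The Hessian has R_{ss} = 6, R_{yy} = 2, R_{sy} = -2, giving D = 8 > 0 with R_{ss} > 0, so the point is a local minimum.
R(-7/4, -17/4) = -83/8.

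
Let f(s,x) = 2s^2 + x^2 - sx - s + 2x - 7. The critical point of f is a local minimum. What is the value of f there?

∂f/∂s = 4s - x - 1 = 0 and ∂f/∂x = -s + 2x + 2 = 0, so (s, x) = (0, -1).
The Hessian has f_{ss} = 4, f_{xx} = 2, f_{sx} = -1, giving D = 7 > 0 with f_{ss} > 0, so the point is a local minimum.
f(0, -1) = -8.

-8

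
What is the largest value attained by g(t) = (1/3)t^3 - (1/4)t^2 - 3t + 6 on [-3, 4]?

The derivative is t^2 - (1/2)t - 3, which vanishes at t = -3/2 and t = 2.
Candidates: g(-3) = 15/4, g(-3/2) = 141/16, g(2) = 5/3, g(4) = 34/3.
The maximum over the interval is 34/3, attained at t = 4.

34/3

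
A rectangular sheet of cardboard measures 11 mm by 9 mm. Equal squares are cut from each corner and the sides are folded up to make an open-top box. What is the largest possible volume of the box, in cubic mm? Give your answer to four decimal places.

72.4198

With cut size x, the volume is V(x) = x(11 − 2x)(9 − 2x) for 0 < x < 4.5.
V'(x) = 12x^2 − 80x + 99. Setting V'(x) = 0 gives x ≈ 1.6419 (the root in (0, 4.5)).
V''(x) = 24x − 80 is negative there, so this is the maximum; V ≈ 72.4198.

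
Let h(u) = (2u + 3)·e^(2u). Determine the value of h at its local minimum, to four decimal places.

h'(u) = 2·e^(2u) + (2u + 3)·2·e^(2u) = (4u + 8)·e^(2u). Since e^(2u) > 0, the only critical point is u = -2.
h''(-2) has the same sign as 4 > 0, so this is a local minimum.
h(-2) = (-1)·e^(-4) ≈ -0.0183.

-0.0183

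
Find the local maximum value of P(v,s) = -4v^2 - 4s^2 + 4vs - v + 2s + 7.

∂P/∂v = -8v + 4s - 1 = 0 and ∂P/∂s = 4v - 8s + 2 = 0, so (v, s) = (0, 1/4).
The Hessian has P_{vv} = -8, P_{ss} = -8, P_{vs} = 4, giving D = 48 > 0 with P_{vv} < 0, so the point is a local maximum.
P(0, 1/4) = 29/4.

29/4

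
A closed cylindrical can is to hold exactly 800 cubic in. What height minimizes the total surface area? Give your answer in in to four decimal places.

With radius r and height h, πr²h = 800 so h = 800/(πr²), and S(r) = 2πr² + 2πrh = 2πr² + 2·800/r.
S'(r) = 4πr − 2·800/r² = 0 ⇒ r³ = 800/(2π), so r ≈ 5.0308 and h = 2r ≈ 10.0616.
S''(r) = 4π + 4·800/r³ > 0, so this is the minimum; S ≈ 477.0617.

10.0616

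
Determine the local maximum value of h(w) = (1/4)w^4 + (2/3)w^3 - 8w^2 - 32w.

h'(w) = w^3 + 2w^2 - 16w - 32 = 0 at w = -4, -2, 4.
Since h''(w) = 3w^2 + 4w - 16, we get h''(-4) = 16 > 0 ⇒ local minimum; h''(-2) = -12 < 0 ⇒ local maximum; h''(4) = 48 > 0 ⇒ local minimum.
The local maximum is h(-2) = 92/3.

92/3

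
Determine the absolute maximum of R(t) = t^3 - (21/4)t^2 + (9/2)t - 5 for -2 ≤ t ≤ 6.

49

R'(t) = 3t^2 - (21/2)t + 9/2, which vanishes at t = 1/2 and t = 3.
Candidates: R(-2) = -43,  R(1/2) = -63/16,  R(3) = -47/4,  R(6) = 49.
So the maximum is R(6) = 49.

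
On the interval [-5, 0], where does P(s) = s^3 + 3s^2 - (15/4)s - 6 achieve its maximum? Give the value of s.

P'(s) = 3s^2 + 6s - 15/4, whose only zero in [-5, 0] is s = -5/2.
Compare values at every candidate in [-5, 0]: P(-5) = -149/4, P(-5/2) = 13/2, P(0) = -6.
The maximum over the interval is 13/2, attained at s = -5/2.

-5/2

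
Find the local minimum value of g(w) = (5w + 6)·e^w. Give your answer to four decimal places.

g'(w) = 5·e^w + (5w + 6)·1·e^w = (5w + 11)·e^w. Since e^w > 0, the only critical point is w = -11/5.
g''(-11/5) has the same sign as 5 > 0, so this is a local minimum.
g(-11/5) = (-5)·e^(-11/5) ≈ -0.5540.

-0.5540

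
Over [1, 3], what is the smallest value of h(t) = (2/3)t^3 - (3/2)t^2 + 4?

The derivative is 2t^2 - 3t, whose only zero in [1, 3] is t = 3/2.
Evaluating at the critical points and endpoints: h(1) = 19/6, h(3/2) = 23/8, h(3) = 17/2.
The minimum over the interval is 23/8, attained at t = 3/2.

23/8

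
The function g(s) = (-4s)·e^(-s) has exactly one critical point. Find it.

1

g'(s) = (-4)·e^(-s) + (-4s)·(-1)·e^(-s) = (4s - 4)·e^(-s). Since e^(-s) > 0, the only critical point is s = 1.
g''(1) has the same sign as 4 > 0, so this is a local minimum.
g(1) = (-4)·e^(-1) ≈ -1.4715.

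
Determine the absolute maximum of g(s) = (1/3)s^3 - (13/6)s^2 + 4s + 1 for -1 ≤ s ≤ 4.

11/3

Differentiating, g'(s) = s^2 - (13/3)s + 4; which vanishes at s = 4/3 and s = 3.
Candidates: g(-1) = -11/2, g(4/3) = 265/81, g(3) = 5/2, g(4) = 11/3.
The maximum over the interval is 11/3, attained at s = 4.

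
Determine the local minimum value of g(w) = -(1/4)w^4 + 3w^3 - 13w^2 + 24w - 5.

g'(w) = -w^3 + 9w^2 - 26w + 24 = 0 at w = 2, 3, 4.
Since g''(w) = -3w^2 + 18w - 26, we get g''(2) = -2 < 0 ⇒ local maximum; g''(3) = 1 > 0 ⇒ local minimum; g''(4) = -2 < 0 ⇒ local maximum.
Thus g has its local minimum at w = 3, with value 43/4.

43/4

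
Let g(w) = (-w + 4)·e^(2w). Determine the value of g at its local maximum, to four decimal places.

548.3166

Differentiating with the product rule gives g'(w) = (-2w + 7)·e^(2w). Since e^(2w) > 0, the only critical point is w = 7/2.
g''(7/2) has the same sign as -2 < 0, so this is a local maximum.
g(7/2) = (1/2)·e^(7) ≈ 548.3166.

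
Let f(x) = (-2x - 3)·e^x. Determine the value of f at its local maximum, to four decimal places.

By the product rule, f'(x) = (-2x - 5)·e^x. Since e^x > 0, the only critical point is x = -5/2.
f''(-5/2) has the same sign as -2 < 0, so this is a local maximum.
f(-5/2) = (2)·e^(-5/2) ≈ 0.1642.

0.1642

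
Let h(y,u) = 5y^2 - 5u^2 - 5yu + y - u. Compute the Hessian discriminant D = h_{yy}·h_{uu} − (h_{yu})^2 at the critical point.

∂h/∂y = 10y - 5u + 1 = 0 and ∂h/∂u = -5y - 10u - 1 = 0, so (y, u) = (-3/25, -1/25).
The Hessian has h_{yy} = 10, h_{uu} = -10, h_{yu} = -5, giving D = -125 < 0, so the point is a saddle point.
D = (10)·(-10) − (-5)^2 = -125.

-125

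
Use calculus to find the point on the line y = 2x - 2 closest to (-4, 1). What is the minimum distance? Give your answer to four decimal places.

4.9193

Minimize D(x)^2 = (x + 4)^2 + (2x - 3)^2.
d/dx[D^2] = 2(x + 4) + 2·2·(2x - 3) = 0 ⇒ x = 2/5.
Then y = -6/5 and the distance is √(121/5) ≈ 4.9193.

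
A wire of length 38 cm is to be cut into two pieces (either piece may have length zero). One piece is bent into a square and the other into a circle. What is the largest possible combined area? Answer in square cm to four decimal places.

Let x be the length used for the square. Square side x/4; circle radius (38−x)/(2π).
A(x) = (x/4)² + π·((38−x)/(2π))² = x²/16 + (38−x)²/(4π) for 0 ≤ x ≤ 38. A'(x) = x/8 − (38−x)/(2π) = 0 gives x = 4·38/(π+4) ≈ 21.2838.
A'' > 0, so the interior critical point is a minimum; the maximum is at an endpoint. A(0) = 114.9099 and A(38) = 90.2500, so the largest area is 114.9099.

114.9099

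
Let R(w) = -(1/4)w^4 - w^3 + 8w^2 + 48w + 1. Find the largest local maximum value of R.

Critical points: R'(w) = -w^3 - 3w^2 + 16w + 48 vanishes at w = -4, -3, 4.
R''(w) = -3w^2 - 6w + 16. R''(-4) = -8 < 0 ⇒ local maximum; R''(-3) = 7 > 0 ⇒ local minimum; R''(4) = -56 < 0 ⇒ local maximum.
The largest local maximum is R(4) = 193.

193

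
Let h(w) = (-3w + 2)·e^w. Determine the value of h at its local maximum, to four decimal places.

Differentiating with the product rule gives h'(w) = (-3w - 1)·e^w. Since e^w > 0, the only critical point is w = -1/3.
h''(-1/3) has the same sign as -3 < 0, so this is a local maximum.
h(-1/3) = (3)·e^(-1/3) ≈ 2.1496.

2.1496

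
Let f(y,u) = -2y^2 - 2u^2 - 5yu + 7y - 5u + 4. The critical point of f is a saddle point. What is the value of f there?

∂f/∂y = -4y - 5u + 7 = 0 and ∂f/∂u = -5y - 4u - 5 = 0, so (y, u) = (-53/9, 55/9).
The Hessian has f_{yy} = -4, f_{uu} = -4, f_{yu} = -5, giving D = -9 < 0, so the point is a saddle point.
f(-53/9, 55/9) = -287/9.

-287/9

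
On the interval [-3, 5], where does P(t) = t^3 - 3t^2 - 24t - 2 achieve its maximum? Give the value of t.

-2

The derivative is 3t^2 - 6t - 24, which vanishes at t = -2 and t = 4.
Candidates: P(-3) = 16; P(-2) = 26; P(4) = -82; P(5) = -72.
Hence the absolute maximum is 26 at t = -2.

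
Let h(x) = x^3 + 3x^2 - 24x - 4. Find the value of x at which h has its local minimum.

2

h'(x) = 3x^2 + 6x - 24. Setting h'(x) = 0 gives x ∈ {-4, 2}.
Since h''(x) = 6x + 6, we get h''(-4) = -18 < 0 ⇒ local maximum; h''(2) = 18 > 0 ⇒ local minimum.
The local minimum is h(2) = -32.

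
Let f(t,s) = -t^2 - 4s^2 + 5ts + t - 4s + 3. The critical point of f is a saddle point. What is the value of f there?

∂f/∂t = -2t + 5s + 1 = 0 and ∂f/∂s = 5t - 8s - 4 = 0, so (t, s) = (4/3, 1/3).
The Hessian has f_{tt} = -2, f_{ss} = -8, f_{ts} = 5, giving D = -9 < 0, so the point is a saddle point.
f(4/3, 1/3) = 3.

3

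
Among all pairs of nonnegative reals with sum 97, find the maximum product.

With x + y = 97, the product is P(x) = x(97 − x).
P'(x) = 97 − 2x = 0 gives x = 97/2; P'' = −2 < 0, so this is the maximum.
P = 97/2·97/2 = 9409/4.

9409/4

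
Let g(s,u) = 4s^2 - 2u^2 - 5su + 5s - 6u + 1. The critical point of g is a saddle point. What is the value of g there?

1/57

∂g/∂s = 8s - 5u + 5 = 0 and ∂g/∂u = -5s - 4u - 6 = 0, so (s, u) = (-50/57, -23/57).
The Hessian has g_{ss} = 8, g_{uu} = -4, g_{su} = -5, giving D = -57 < 0, so the point is a saddle point.
g(-50/57, -23/57) = 1/57.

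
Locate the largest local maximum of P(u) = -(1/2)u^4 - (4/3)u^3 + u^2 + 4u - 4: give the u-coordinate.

P'(u) = -2u^3 - 4u^2 + 2u + 4 = 0 at u = -2, -1, 1.
Since P''(u) = -6u^2 - 8u + 2, we get P''(-2) = -6 < 0 ⇒ local maximum; P''(-1) = 4 > 0 ⇒ local minimum; P''(1) = -12 < 0 ⇒ local maximum.
So the largest local maximum value is P(1) = -5/6.

1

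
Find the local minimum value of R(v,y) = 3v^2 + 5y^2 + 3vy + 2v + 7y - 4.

∂R/∂v = 6v + 3y + 2 = 0 and ∂R/∂y = 3v + 10y + 7 = 0, so (v, y) = (1/51, -12/17).
The Hessian has R_{vv} = 6, R_{yy} = 10, R_{vy} = 3, giving D = 51 > 0 with R_{vv} > 0, so the point is a local minimum.
R(1/51, -12/17) = -329/51.

-329/51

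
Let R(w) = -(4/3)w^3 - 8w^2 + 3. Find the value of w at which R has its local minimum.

R'(w) = -4w^2 - 16w. Setting R'(w) = 0 gives w ∈ {-4, 0}.
R''(w) = -8w - 16. R''(-4) = 16 > 0 ⇒ local minimum; R''(0) = -16 < 0 ⇒ local maximum.
Thus R has its local minimum at w = -4, with value -119/3.

-4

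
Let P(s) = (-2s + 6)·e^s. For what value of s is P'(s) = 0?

P'(s) = (-2)·e^s + (-2s + 6)·1·e^s = (-2s + 4)·e^s. Since e^s > 0, the only critical point is s = 2.
P''(2) has the same sign as -2 < 0, so this is a local maximum.
P(2) = (2)·e^(2) ≈ 14.7781.

2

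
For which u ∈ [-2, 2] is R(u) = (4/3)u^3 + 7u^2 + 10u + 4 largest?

Differentiating, R'(u) = 4u^2 + 14u + 10; whose only zero in [-2, 2] is u = -1.
Evaluating at the critical points and endpoints: R(-2) = 4/3, R(-1) = -1/3, R(2) = 188/3.
So the maximum is R(2) = 188/3.

2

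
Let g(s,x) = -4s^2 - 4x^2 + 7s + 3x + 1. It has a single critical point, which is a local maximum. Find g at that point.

37/8

∂g/∂s = -8s + 7 = 0 and ∂g/∂x = -8x + 3 = 0, so (s, x) = (7/8, 3/8).
The Hessian has g_{ss} = -8, g_{xx} = -8, g_{sx} = 0, giving D = 64 > 0 with g_{ss} < 0, so the point is a local maximum.
g(7/8, 3/8) = 37/8.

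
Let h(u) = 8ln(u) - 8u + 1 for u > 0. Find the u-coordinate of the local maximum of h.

1

h'(u) = 8/u − 8 = 0 gives u = 1.
h''(u) = -8/u², which is negative for u > 0, so this is a local maximum.
h(1) = 8·ln(1) - 8 + 1 ≈ -7.0000.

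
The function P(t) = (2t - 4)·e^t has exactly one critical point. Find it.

1

By the product rule, P'(t) = (2t - 2)·e^t. Since e^t > 0, the only critical point is t = 1.
P''(1) has the same sign as 2 > 0, so this is a local minimum.
P(1) = (-2)·e^(1) ≈ -5.4366.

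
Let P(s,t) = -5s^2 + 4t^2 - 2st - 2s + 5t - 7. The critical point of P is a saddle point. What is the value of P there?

-239/28

∂P/∂s = -10s - 2t - 2 = 0 and ∂P/∂t = -2s + 8t + 5 = 0, so (s, t) = (-1/14, -9/14).
The Hessian has P_{ss} = -10, P_{tt} = 8, P_{st} = -2, giving D = -84 < 0, so the point is a saddle point.
P(-1/14, -9/14) = -239/28.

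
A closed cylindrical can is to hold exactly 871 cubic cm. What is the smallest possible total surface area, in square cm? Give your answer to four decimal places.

504.8860

With radius r and height h, πr²h = 871 so h = 871/(πr²), and S(r) = 2πr² + 2πrh = 2πr² + 2·871/r.
S'(r) = 4πr − 2·871/r² = 0 ⇒ r³ = 871/(2π), so r ≈ 5.1754 and h = 2r ≈ 10.3509.
S''(r) = 4π + 4·871/r³ > 0, so this is the minimum; S ≈ 504.8860.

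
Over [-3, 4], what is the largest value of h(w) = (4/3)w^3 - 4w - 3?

199/3

h'(w) = 4w^2 - 4, which vanishes at w = -1 and w = 1.
Candidates: h(-3) = -27,  h(-1) = -1/3,  h(1) = -17/3,  h(4) = 199/3.
Hence the absolute maximum is 199/3 at w = 4.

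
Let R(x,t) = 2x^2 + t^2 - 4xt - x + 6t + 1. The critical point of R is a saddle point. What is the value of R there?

57/8

∂R/∂x = 4x - 4t - 1 = 0 and ∂R/∂t = -4x + 2t + 6 = 0, so (x, t) = (11/4, 5/2).
The Hessian has R_{xx} = 4, R_{tt} = 2, R_{xt} = -4, giving D = -8 < 0, so the point is a saddle point.
R(11/4, 5/2) = 57/8.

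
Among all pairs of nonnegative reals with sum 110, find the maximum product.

3025

With x + y = 110, the product is P(x) = x(110 − x).
P'(x) = 110 − 2x = 0 gives x = 55; P'' = −2 < 0, so this is the maximum.
P = 55·55 = 3025.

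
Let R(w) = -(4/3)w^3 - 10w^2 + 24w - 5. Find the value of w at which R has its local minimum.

-6

Critical points: R'(w) = -4w^2 - 20w + 24 vanishes at w = -6, 1.
Second-derivative test with R''(w) = -8w - 20: R''(-6) = 28 > 0 ⇒ local minimum; R''(1) = -28 < 0 ⇒ local maximum.
Thus R has its local minimum at w = -6, with value -221.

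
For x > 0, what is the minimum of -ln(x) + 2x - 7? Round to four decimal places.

-5.3069

P'(x) = -1/x + 2 = 0 gives x = 1/2.
P''(x) = 1/x², which is positive for x > 0, so this is a local minimum.
P(1/2) = -1·ln(1/2) + 1 - 7 ≈ -5.3069.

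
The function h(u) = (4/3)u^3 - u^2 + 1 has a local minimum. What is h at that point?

11/12

h'(u) = 4u^2 - 2u = 0 at u = 0, 1/2.
h''(u) = 8u - 2. h''(0) = -2 < 0 ⇒ local maximum; h''(1/2) = 2 > 0 ⇒ local minimum.
Thus h has its local minimum at u = 1/2, with value 11/12.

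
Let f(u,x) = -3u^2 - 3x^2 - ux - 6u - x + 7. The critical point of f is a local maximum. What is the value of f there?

10

∂f/∂u = -6u - x - 6 = 0 and ∂f/∂x = -u - 6x - 1 = 0, so (u, x) = (-1, 0).
The Hessian has f_{uu} = -6, f_{xx} = -6, f_{ux} = -1, giving D = 35 > 0 with f_{uu} < 0, so the point is a local maximum.
f(-1, 0) = 10.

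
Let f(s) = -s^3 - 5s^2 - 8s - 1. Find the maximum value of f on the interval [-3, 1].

The derivative is -3s^2 - 10s - 8, which vanishes at s = -2 and s = -4/3.
Candidates: f(-3) = 5; f(-2) = 3; f(-4/3) = 85/27; f(1) = -15.
Hence the absolute maximum is 5 at s = -3.

5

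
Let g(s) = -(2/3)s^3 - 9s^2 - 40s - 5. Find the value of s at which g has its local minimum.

Critical points: g'(s) = -2s^2 - 18s - 40 vanishes at s = -5, -4.
g''(s) = -4s - 18. g''(-5) = 2 > 0 ⇒ local minimum; g''(-4) = -2 < 0 ⇒ local maximum.
So the local minimum value is g(-5) = 160/3.

-5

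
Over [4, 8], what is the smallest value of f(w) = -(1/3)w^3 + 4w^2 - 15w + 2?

-98/3

f'(w) = -w^2 + 8w - 15, whose only zero in [4, 8] is w = 5.
Candidates: f(4) = -46/3,  f(5) = -44/3,  f(8) = -98/3.
The minimum over the interval is -98/3, attained at w = 8.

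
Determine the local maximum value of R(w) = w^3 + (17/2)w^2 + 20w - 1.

-9

R'(w) = 3w^2 + 17w + 20. Setting R'(w) = 0 gives w ∈ {-4, -5/3}.
Second-derivative test with R''(w) = 6w + 17: R''(-4) = -7 < 0 ⇒ local maximum; R''(-5/3) = 7 > 0 ⇒ local minimum.
The local maximum is R(-4) = -9.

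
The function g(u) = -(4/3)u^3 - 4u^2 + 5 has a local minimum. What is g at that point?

g'(u) = -4u^2 - 8u = 0 at u = -2, 0.
Since g''(u) = -8u - 8, we get g''(-2) = 8 > 0 ⇒ local minimum; g''(0) = -8 < 0 ⇒ local maximum.
Thus g has its local minimum at u = -2, with value -1/3.

-1/3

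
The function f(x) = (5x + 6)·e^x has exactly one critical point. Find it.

-11/5

f'(x) = 5·e^x + (5x + 6)·1·e^x = (5x + 11)·e^x. Since e^x > 0, the only critical point is x = -11/5.
f''(-11/5) has the same sign as 5 > 0, so this is a local minimum.
f(-11/5) = (-5)·e^(-11/5) ≈ -0.5540.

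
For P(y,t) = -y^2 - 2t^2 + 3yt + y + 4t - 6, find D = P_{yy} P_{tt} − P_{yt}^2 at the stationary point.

∂P/∂y = -2y + 3t + 1 = 0 and ∂P/∂t = 3y - 4t + 4 = 0, so (y, t) = (-16, -11).
The Hessian has P_{yy} = -2, P_{tt} = -4, P_{yt} = 3, giving D = -1 < 0, so the point is a saddle point.
D = (-2)·(-4) − (3)^2 = -1.

-1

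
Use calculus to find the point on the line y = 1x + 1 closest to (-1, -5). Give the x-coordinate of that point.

-7/2

Minimize D(x)^2 = (x + 1)^2 + (x + 6)^2.
d/dx[D^2] = 2(x + 1) + 2·1·(x + 6) = 0 ⇒ x = -7/2.
Then y = -5/2 and the distance is √(25/2) ≈ 3.5355.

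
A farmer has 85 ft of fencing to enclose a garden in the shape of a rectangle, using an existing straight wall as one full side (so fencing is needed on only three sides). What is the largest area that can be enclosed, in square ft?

7225/8

Let the sides perpendicular to the wall have length x and the parallel side y, so 2x + y = 85 and the area is A = xy = x(85 − 2x).
A'(x) = 85 − 4x = 0 gives x = 85/4, and A''(x) = −4 < 0 confirms a maximum.
Then y = 85 − 2·85/4 = 85/2 and A = 7225/8.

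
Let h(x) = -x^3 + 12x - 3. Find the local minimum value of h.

h'(x) = -3x^2 + 12 = 0 at x = -2, 2.
Second-derivative test with h''(x) = -6x: h''(-2) = 12 > 0 ⇒ local minimum; h''(2) = -12 < 0 ⇒ local maximum.
Thus h has its local minimum at x = -2, with value -19.

-19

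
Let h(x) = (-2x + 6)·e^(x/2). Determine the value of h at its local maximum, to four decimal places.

6.5949

Differentiating with the product rule gives h'(x) = (-x + 1)·e^(x/2). Since e^(x/2) > 0, the only critical point is x = 1.
h''(1) has the same sign as -1 < 0, so this is a local maximum.
h(1) = (4)·e^(1/2) ≈ 6.5949.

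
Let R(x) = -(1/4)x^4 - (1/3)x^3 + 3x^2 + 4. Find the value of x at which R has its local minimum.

0

R'(x) = -x^3 - x^2 + 6x = 0 at x = -3, 0, 2.
Since R''(x) = -3x^2 - 2x + 6, we get R''(-3) = -15 < 0 ⇒ local maximum; R''(0) = 6 > 0 ⇒ local minimum; R''(2) = -10 < 0 ⇒ local maximum.
So the local minimum value is R(0) = 4.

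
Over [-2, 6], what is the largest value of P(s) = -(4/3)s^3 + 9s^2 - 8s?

188/3

Differentiating, P'(s) = -4s^2 + 18s - 8; which vanishes at s = 1/2 and s = 4.
Evaluating at the critical points and endpoints: P(-2) = 188/3, P(1/2) = -23/12, P(4) = 80/3, P(6) = -12.
The maximum over the interval is 188/3, attained at s = -2.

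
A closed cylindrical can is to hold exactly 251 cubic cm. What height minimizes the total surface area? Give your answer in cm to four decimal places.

With radius r and height h, πr²h = 251 so h = 251/(πr²), and S(r) = 2πr² + 2πrh = 2πr² + 2·251/r.
S'(r) = 4πr − 2·251/r² = 0 ⇒ r³ = 251/(2π), so r ≈ 3.4185 and h = 2r ≈ 6.8369.
S''(r) = 4π + 4·251/r³ > 0, so this is the minimum; S ≈ 220.2742.

6.8369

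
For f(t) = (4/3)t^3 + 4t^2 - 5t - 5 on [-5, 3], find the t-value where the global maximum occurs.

3

f'(t) = 4t^2 + 8t - 5, which vanishes at t = -5/2 and t = 1/2.
Candidates: f(-5) = -140/3, f(-5/2) = 35/3, f(1/2) = -19/3, f(3) = 52.
Hence the absolute maximum is 52 at t = 3.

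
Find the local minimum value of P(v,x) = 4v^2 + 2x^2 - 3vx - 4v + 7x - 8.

∂P/∂v = 8v - 3x - 4 = 0 and ∂P/∂x = -3v + 4x + 7 = 0, so (v, x) = (-5/23, -44/23).
The Hessian has P_{vv} = 8, P_{xx} = 4, P_{vx} = -3, giving D = 23 > 0 with P_{vv} > 0, so the point is a local minimum.
P(-5/23, -44/23) = -328/23.

-328/23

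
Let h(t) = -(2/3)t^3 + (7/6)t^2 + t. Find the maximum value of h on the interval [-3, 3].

51/2

h'(t) = -2t^2 + (7/3)t + 1, which vanishes at t = -1/3 and t = 3/2.
Compare values at every candidate in [-3, 3]: h(-3) = 51/2, h(-1/3) = -29/162, h(3/2) = 15/8, h(3) = -9/2.
Hence the absolute maximum is 51/2 at t = -3.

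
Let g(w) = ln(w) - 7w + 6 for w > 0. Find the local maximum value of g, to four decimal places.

g'(w) = 1/w − 7 = 0 gives w = 1/7.
g''(w) = -1/w², which is negative for w > 0, so this is a local maximum.
g(1/7) = 1·ln(1/7) - 1 + 6 ≈ 3.0541.

3.0541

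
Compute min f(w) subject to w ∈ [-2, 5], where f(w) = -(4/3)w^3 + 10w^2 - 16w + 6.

Differentiating, f'(w) = -4w^2 + 20w - 16; which vanishes at w = 1 and w = 4.
Evaluating at the critical points and endpoints: f(-2) = 266/3; f(1) = -4/3; f(4) = 50/3; f(5) = 28/3.
The minimum over the interval is -4/3, attained at w = 1.

-4/3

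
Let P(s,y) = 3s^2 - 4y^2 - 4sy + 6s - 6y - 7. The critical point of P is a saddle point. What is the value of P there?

-157/16

∂P/∂s = 6s - 4y + 6 = 0 and ∂P/∂y = -4s - 8y - 6 = 0, so (s, y) = (-9/8, -3/16).
The Hessian has P_{ss} = 6, P_{yy} = -8, P_{sy} = -4, giving D = -64 < 0, so the point is a saddle point.
P(-9/8, -3/16) = -157/16.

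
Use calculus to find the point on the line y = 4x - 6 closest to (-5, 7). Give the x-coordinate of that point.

47/17

Minimize D(x)^2 = (x + 5)^2 + (4x - 13)^2.
d/dx[D^2] = 2(x + 5) + 2·4·(4x - 13) = 0 ⇒ x = 47/17.
Then y = 86/17 and the distance is √(1089/17) ≈ 8.0037.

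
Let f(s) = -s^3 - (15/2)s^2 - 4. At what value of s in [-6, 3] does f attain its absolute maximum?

0

Differentiating, f'(s) = -3s^2 - 15s; which vanishes at s = -5 and s = 0.
Compare values at every candidate in [-6, 3]: f(-6) = -58,  f(-5) = -133/2,  f(0) = -4,  f(3) = -197/2.
The maximum over the interval is -4, attained at s = 0.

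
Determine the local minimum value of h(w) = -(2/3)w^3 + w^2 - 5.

h'(w) = -2w^2 + 2w. Setting h'(w) = 0 gives w ∈ {0, 1}.
Since h''(w) = -4w + 2, we get h''(0) = 2 > 0 ⇒ local minimum; h''(1) = -2 < 0 ⇒ local maximum.
Thus h has its local minimum at w = 0, with value -5.

-5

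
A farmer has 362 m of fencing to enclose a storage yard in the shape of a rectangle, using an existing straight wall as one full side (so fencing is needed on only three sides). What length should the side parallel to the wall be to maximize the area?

Let the sides perpendicular to the wall have length x and the parallel side y, so 2x + y = 362 and the area is A = xy = x(362 − 2x).
A'(x) = 362 − 4x = 0 gives x = 181/2, and A''(x) = −4 < 0 confirms a maximum.
Then y = 362 − 2·181/2 = 181 and A = 32761/2.

181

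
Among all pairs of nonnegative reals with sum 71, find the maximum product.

With x + y = 71, the product is P(x) = x(71 − x).
P'(x) = 71 − 2x = 0 gives x = 71/2; P'' = −2 < 0, so this is the maximum.
P = 71/2·71/2 = 5041/4.

5041/4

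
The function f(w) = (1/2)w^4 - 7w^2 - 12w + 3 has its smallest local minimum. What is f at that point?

-111/2

f'(w) = 2w^3 - 14w - 12. Setting f'(w) = 0 gives w ∈ {-2, -1, 3}.
Second-derivative test with f''(w) = 6w^2 - 14: f''(-2) = 10 > 0 ⇒ local minimum; f''(-1) = -8 < 0 ⇒ local maximum; f''(3) = 40 > 0 ⇒ local minimum.
So the smallest local minimum value is f(3) = -111/2.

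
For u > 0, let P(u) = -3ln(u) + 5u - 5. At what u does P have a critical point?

P'(u) = -3/u + 5 = 0 gives u = 3/5.
P''(u) = 3/u², which is positive for u > 0, so this is a local minimum.
P(3/5) = -3·ln(3/5) + 3 - 5 ≈ -0.4675.

3/5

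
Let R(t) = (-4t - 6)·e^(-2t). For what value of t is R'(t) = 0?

-1

By the product rule, R'(t) = (8t + 8)·e^(-2t). Since e^(-2t) > 0, the only critical point is t = -1.
R''(-1) has the same sign as 8 > 0, so this is a local minimum.
R(-1) = (-2)·e^(2) ≈ -14.7781.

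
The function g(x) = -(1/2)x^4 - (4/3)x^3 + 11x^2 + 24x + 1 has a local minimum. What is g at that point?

-67/6

g'(x) = -2x^3 - 4x^2 + 22x + 24. Setting g'(x) = 0 gives x ∈ {-4, -1, 3}.
Second-derivative test with g''(x) = -6x^2 - 8x + 22: g''(-4) = -42 < 0 ⇒ local maximum; g''(-1) = 24 > 0 ⇒ local minimum; g''(3) = -56 < 0 ⇒ local maximum.
So the local minimum value is g(-1) = -67/6.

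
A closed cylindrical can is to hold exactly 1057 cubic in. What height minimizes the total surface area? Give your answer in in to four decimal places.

11.0407

With radius r and height h, πr²h = 1057 so h = 1057/(πr²), and S(r) = 2πr² + 2πrh = 2πr² + 2·1057/r.
S'(r) = 4πr − 2·1057/r² = 0 ⇒ r³ = 1057/(2π), so r ≈ 5.5203 and h = 2r ≈ 11.0407.
S''(r) = 4π + 4·1057/r³ > 0, so this is the minimum; S ≈ 574.4222.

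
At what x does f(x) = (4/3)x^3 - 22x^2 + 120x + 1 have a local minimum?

6

Critical points: f'(x) = 4x^2 - 44x + 120 vanishes at x = 5, 6.
Second-derivative test with f''(x) = 8x - 44: f''(5) = -4 < 0 ⇒ local maximum; f''(6) = 4 > 0 ⇒ local minimum.
So the local minimum value is f(6) = 217.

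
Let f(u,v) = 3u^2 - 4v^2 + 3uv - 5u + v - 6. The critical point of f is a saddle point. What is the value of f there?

-424/57

∂f/∂u = 6u + 3v - 5 = 0 and ∂f/∂v = 3u - 8v + 1 = 0, so (u, v) = (37/57, 7/19).
The Hessian has f_{uu} = 6, f_{vv} = -8, f_{uv} = 3, giving D = -57 < 0, so the point is a saddle point.
f(37/57, 7/19) = -424/57.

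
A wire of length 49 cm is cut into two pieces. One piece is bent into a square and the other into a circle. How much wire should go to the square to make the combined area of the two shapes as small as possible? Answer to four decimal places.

27.4449

Let x be the length used for the square. Square side x/4; circle radius (49−x)/(2π).
A(x) = (x/4)² + π·((49−x)/(2π))² = x²/16 + (49−x)²/(4π) for 0 ≤ x ≤ 49. A'(x) = x/8 − (49−x)/(2π) = 0 gives x = 4·49/(π+4) ≈ 27.4449.
A'' = 1/8 + 1/(2π) > 0, so this gives the minimum combined area; x ≈ 27.4449 cm to the square.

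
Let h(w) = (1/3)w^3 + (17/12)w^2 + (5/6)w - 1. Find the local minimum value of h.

-367/324

h'(w) = w^2 + (17/6)w + 5/6. Setting h'(w) = 0 gives w ∈ {-5/2, -1/3}.
h''(w) = 2w + 17/6. h''(-5/2) = -13/6 < 0 ⇒ local maximum; h''(-1/3) = 13/6 > 0 ⇒ local minimum.
Thus h has its local minimum at w = -1/3, with value -367/324.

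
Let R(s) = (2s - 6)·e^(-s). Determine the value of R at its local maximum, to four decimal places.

R'(s) = 2·e^(-s) + (2s - 6)·(-1)·e^(-s) = (-2s + 8)·e^(-s). Since e^(-s) > 0, the only critical point is s = 4.
R''(4) has the same sign as -2 < 0, so this is a local maximum.
R(4) = (2)·e^(-4) ≈ 0.0366.

0.0366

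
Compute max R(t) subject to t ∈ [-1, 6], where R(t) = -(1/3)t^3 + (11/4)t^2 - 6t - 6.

37/12

Differentiating, R'(t) = -t^2 + (11/2)t - 6; which vanishes at t = 3/2 and t = 4.
Candidates: R(-1) = 37/12, R(3/2) = -159/16, R(4) = -22/3, R(6) = -15.
So the maximum is R(-1) = 37/12.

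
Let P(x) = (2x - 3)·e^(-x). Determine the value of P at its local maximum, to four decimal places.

0.1642

Differentiating with the product rule gives P'(x) = (-2x + 5)·e^(-x). Since e^(-x) > 0, the only critical point is x = 5/2.
P''(5/2) has the same sign as -2 < 0, so this is a local maximum.
P(5/2) = (2)·e^(-5/2) ≈ 0.1642.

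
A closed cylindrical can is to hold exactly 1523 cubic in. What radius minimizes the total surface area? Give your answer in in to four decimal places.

With radius r and height h, πr²h = 1523 so h = 1523/(πr²), and S(r) = 2πr² + 2πrh = 2πr² + 2·1523/r.
S'(r) = 4πr − 2·1523/r² = 0 ⇒ r³ = 1523/(2π), so r ≈ 6.2351 and h = 2r ≈ 12.4701.
S''(r) = 4π + 4·1523/r³ > 0, so this is the minimum; S ≈ 732.7927.

6.2351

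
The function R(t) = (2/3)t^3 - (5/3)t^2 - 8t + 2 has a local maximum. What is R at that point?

658/81

R'(t) = 2t^2 - (10/3)t - 8. Setting R'(t) = 0 gives t ∈ {-4/3, 3}.
Since R''(t) = 4t - 10/3, we get R''(-4/3) = -26/3 < 0 ⇒ local maximum; R''(3) = 26/3 > 0 ⇒ local minimum.
Thus R has its local maximum at t = -4/3, with value 658/81.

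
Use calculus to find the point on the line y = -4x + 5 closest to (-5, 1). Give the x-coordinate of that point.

11/17

Minimize D(x)^2 = (x + 5)^2 + (-4x + 4)^2.
d/dx[D^2] = 2(x + 5) + 2·(-4)·(-4x + 4) = 0 ⇒ x = 11/17.
Then y = 41/17 and the distance is √(576/17) ≈ 5.8209.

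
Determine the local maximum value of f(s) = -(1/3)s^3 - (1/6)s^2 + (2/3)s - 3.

f'(s) = -s^2 - (1/3)s + 2/3. Setting f'(s) = 0 gives s ∈ {-1, 2/3}.
Since f''(s) = -2s - 1/3, we get f''(-1) = 5/3 > 0 ⇒ local minimum; f''(2/3) = -5/3 < 0 ⇒ local maximum.
So the local maximum value is f(2/3) = -221/81.

-221/81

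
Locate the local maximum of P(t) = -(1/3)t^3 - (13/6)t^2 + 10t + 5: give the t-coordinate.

5/3

Critical points: P'(t) = -t^2 - (13/3)t + 10 vanishes at t = -6, 5/3.
Since P''(t) = -2t - 13/3, we get P''(-6) = 23/3 > 0 ⇒ local minimum; P''(5/3) = -23/3 < 0 ⇒ local maximum.
Thus P has its local maximum at t = 5/3, with value 2285/162.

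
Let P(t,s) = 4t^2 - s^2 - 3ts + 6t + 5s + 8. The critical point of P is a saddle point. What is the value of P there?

354/25

∂P/∂t = 8t - 3s + 6 = 0 and ∂P/∂s = -3t - 2s + 5 = 0, so (t, s) = (3/25, 58/25).
The Hessian has P_{tt} = 8, P_{ss} = -2, P_{ts} = -3, giving D = -25 < 0, so the point is a saddle point.
P(3/25, 58/25) = 354/25.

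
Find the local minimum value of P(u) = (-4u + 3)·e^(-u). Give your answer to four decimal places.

By the product rule, P'(u) = (4u - 7)·e^(-u). Since e^(-u) > 0, the only critical point is u = 7/4.
P''(7/4) has the same sign as 4 > 0, so this is a local minimum.
P(7/4) = (-4)·e^(-7/4) ≈ -0.6951.

-0.6951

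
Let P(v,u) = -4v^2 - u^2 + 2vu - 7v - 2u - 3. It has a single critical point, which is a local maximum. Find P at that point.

∂P/∂v = -8v + 2u - 7 = 0 and ∂P/∂u = 2v - 2u - 2 = 0, so (v, u) = (-3/2, -5/2).
The Hessian has P_{vv} = -8, P_{uu} = -2, P_{vu} = 2, giving D = 12 > 0 with P_{vv} < 0, so the point is a local maximum.
P(-3/2, -5/2) = 19/4.

19/4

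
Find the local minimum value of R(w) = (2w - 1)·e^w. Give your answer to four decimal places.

-1.2131

R'(w) = 2·e^w + (2w - 1)·1·e^w = (2w + 1)·e^w. Since e^w > 0, the only critical point is w = -1/2.
R''(-1/2) has the same sign as 2 > 0, so this is a local minimum.
R(-1/2) = (-2)·e^(-1/2) ≈ -1.2131.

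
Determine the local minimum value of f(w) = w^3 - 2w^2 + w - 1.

f'(w) = 3w^2 - 4w + 1 = 0 at w = 1/3, 1.
Second-derivative test with f''(w) = 6w - 4: f''(1/3) = -2 < 0 ⇒ local maximum; f''(1) = 2 > 0 ⇒ local minimum.
Thus f has its local minimum at w = 1, with value -1.

-1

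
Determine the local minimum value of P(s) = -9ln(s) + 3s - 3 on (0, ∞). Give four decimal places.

-3.8875

P'(s) = -9/s + 3 = 0 gives s = 3.
P''(s) = 9/s², which is positive for s > 0, so this is a local minimum.
P(3) = -9·ln(3) + 9 - 3 ≈ -3.8875.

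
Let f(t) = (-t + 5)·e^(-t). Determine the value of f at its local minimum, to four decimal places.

-0.0025

By the product rule, f'(t) = (t - 6)·e^(-t). Since e^(-t) > 0, the only critical point is t = 6.
f''(6) has the same sign as 1 > 0, so this is a local minimum.
f(6) = (-1)·e^(-6) ≈ -0.0025.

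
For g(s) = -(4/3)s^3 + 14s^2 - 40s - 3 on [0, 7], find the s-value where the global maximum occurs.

0

g'(s) = -4s^2 + 28s - 40, which vanishes at s = 2 and s = 5.
Evaluating at the critical points and endpoints: g(0) = -3, g(2) = -113/3, g(5) = -59/3, g(7) = -163/3.
The maximum over the interval is -3, attained at s = 0.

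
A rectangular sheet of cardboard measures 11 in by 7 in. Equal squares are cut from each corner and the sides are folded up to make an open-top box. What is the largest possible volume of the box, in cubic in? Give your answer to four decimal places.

48.2170

With cut size x, the volume is V(x) = x(11 − 2x)(7 − 2x) for 0 < x < 3.5.
V'(x) = 12x^2 − 72x + 77. Setting V'(x) = 0 gives x ≈ 1.3927 (the root in (0, 3.5)).
V''(x) = 24x − 72 is negative there, so this is the maximum; V ≈ 48.2170.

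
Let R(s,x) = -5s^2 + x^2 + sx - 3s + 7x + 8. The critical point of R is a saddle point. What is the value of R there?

∂R/∂s = -10s + x - 3 = 0 and ∂R/∂x = s + 2x + 7 = 0, so (s, x) = (-13/21, -67/21).
The Hessian has R_{ss} = -10, R_{xx} = 2, R_{sx} = 1, giving D = -21 < 0, so the point is a saddle point.
R(-13/21, -67/21) = -47/21.

-47/21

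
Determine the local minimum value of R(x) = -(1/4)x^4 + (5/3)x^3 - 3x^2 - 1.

R'(x) = -x^3 + 5x^2 - 6x = 0 at x = 0, 2, 3.
Second-derivative test with R''(x) = -3x^2 + 10x - 6: R''(0) = -6 < 0 ⇒ local maximum; R''(2) = 2 > 0 ⇒ local minimum; R''(3) = -3 < 0 ⇒ local maximum.
So the local minimum value is R(2) = -11/3.

-11/3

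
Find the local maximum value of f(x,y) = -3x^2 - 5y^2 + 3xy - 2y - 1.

-13/17

∂f/∂x = -6x + 3y = 0 and ∂f/∂y = 3x - 10y - 2 = 0, so (x, y) = (-2/17, -4/17).
The Hessian has f_{xx} = -6, f_{yy} = -10, f_{xy} = 3, giving D = 51 > 0 with f_{xx} < 0, so the point is a local maximum.
f(-2/17, -4/17) = -13/17.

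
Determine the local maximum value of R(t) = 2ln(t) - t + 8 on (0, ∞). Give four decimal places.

7.3863

R'(t) = 2/t − 1 = 0 gives t = 2.
R''(t) = -2/t², which is negative for t > 0, so this is a local maximum.
R(2) = 2·ln(2) - 2 + 8 ≈ 7.3863.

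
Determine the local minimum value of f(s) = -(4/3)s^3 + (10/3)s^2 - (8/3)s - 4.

f'(s) = -4s^2 + (20/3)s - 8/3 = 0 at s = 2/3, 1.
Since f''(s) = -8s + 20/3, we get f''(2/3) = 4/3 > 0 ⇒ local minimum; f''(1) = -4/3 < 0 ⇒ local maximum.
So the local minimum value is f(2/3) = -380/81.

-380/81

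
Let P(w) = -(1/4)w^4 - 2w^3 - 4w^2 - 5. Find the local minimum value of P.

-9

P'(w) = -w^3 - 6w^2 - 8w = 0 at w = -4, -2, 0.
Second-derivative test with P''(w) = -3w^2 - 12w - 8: P''(-4) = -8 < 0 ⇒ local maximum; P''(-2) = 4 > 0 ⇒ local minimum; P''(0) = -8 < 0 ⇒ local maximum.
The local minimum is P(-2) = -9.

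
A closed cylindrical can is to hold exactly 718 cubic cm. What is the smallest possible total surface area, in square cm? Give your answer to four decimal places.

With radius r and height h, πr²h = 718 so h = 718/(πr²), and S(r) = 2πr² + 2πrh = 2πr² + 2·718/r.
S'(r) = 4πr − 2·718/r² = 0 ⇒ r³ = 718/(2π), so r ≈ 4.8527 and h = 2r ≈ 9.7054.
S''(r) = 4π + 4·718/r³ > 0, so this is the minimum; S ≈ 443.8786.

443.8786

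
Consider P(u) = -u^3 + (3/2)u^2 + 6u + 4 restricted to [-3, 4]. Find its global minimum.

The derivative is -3u^2 + 3u + 6, which vanishes at u = -1 and u = 2.
Candidates: P(-3) = 53/2, P(-1) = 1/2, P(2) = 14, P(4) = -12.
Hence the absolute minimum is -12 at u = 4.

-12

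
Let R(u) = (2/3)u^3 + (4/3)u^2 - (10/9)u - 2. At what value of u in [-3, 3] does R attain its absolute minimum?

The derivative is 2u^2 + (8/3)u - 10/9, which vanishes at u = -5/3 and u = 1/3.
Evaluating at the critical points and endpoints: R(-3) = -14/3; R(-5/3) = 38/81; R(1/3) = -178/81; R(3) = 74/3.
The minimum over the interval is -14/3, attained at u = -3.

-3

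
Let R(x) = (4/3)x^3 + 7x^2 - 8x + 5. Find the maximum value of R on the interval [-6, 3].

Differentiating, R'(x) = 4x^2 + 14x - 8; which vanishes at x = -4 and x = 1/2.
Candidates: R(-6) = 17; R(-4) = 191/3; R(1/2) = 35/12; R(3) = 80.
The maximum over the interval is 80, attained at x = 3.

80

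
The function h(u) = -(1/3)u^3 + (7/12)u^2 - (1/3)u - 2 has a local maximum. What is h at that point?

-167/81

h'(u) = -u^2 + (7/6)u - 1/3 = 0 at u = 1/2, 2/3.
Second-derivative test with h''(u) = -2u + 7/6: h''(1/2) = 1/6 > 0 ⇒ local minimum; h''(2/3) = -1/6 < 0 ⇒ local maximum.
The local maximum is h(2/3) = -167/81.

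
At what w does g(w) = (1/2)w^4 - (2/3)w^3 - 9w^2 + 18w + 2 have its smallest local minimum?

-3

Critical points: g'(w) = 2w^3 - 2w^2 - 18w + 18 vanishes at w = -3, 1, 3.
Second-derivative test with g''(w) = 6w^2 - 4w - 18: g''(-3) = 48 > 0 ⇒ local minimum; g''(1) = -16 < 0 ⇒ local maximum; g''(3) = 24 > 0 ⇒ local minimum.
So the smallest local minimum value is g(-3) = -149/2.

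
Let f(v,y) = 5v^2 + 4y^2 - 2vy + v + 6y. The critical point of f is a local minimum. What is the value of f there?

-49/19

∂f/∂v = 10v - 2y + 1 = 0 and ∂f/∂y = -2v + 8y + 6 = 0, so (v, y) = (-5/19, -31/38).
The Hessian has f_{vv} = 10, f_{yy} = 8, f_{vy} = -2, giving D = 76 > 0 with f_{vv} > 0, so the point is a local minimum.
f(-5/19, -31/38) = -49/19.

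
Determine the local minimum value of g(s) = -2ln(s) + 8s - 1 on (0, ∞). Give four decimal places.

g'(s) = -2/s + 8 = 0 gives s = 1/4.
g''(s) = 2/s², which is positive for s > 0, so this is a local minimum.
g(1/4) = -2·ln(1/4) + 2 - 1 ≈ 3.7726.

3.7726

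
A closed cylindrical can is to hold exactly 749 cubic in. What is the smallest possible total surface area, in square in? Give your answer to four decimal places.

456.5648

With radius r and height h, πr²h = 749 so h = 749/(πr²), and S(r) = 2πr² + 2πrh = 2πr² + 2·749/r.
S'(r) = 4πr − 2·749/r² = 0 ⇒ r³ = 749/(2π), so r ≈ 4.9215 and h = 2r ≈ 9.8431.
S''(r) = 4π + 4·749/r³ > 0, so this is the minimum; S ≈ 456.5648.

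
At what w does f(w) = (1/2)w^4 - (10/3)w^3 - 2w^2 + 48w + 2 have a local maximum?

3

Critical points: f'(w) = 2w^3 - 10w^2 - 4w + 48 vanishes at w = -2, 3, 4.
Since f''(w) = 6w^2 - 20w - 4, we get f''(-2) = 60 > 0 ⇒ local minimum; f''(3) = -10 < 0 ⇒ local maximum; f''(4) = 12 > 0 ⇒ local minimum.
The local maximum is f(3) = 157/2.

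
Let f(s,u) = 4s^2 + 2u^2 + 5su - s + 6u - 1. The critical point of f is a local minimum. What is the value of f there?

∂f/∂s = 8s + 5u - 1 = 0 and ∂f/∂u = 5s + 4u + 6 = 0, so (s, u) = (34/7, -53/7).
The Hessian has f_{ss} = 8, f_{uu} = 4, f_{su} = 5, giving D = 7 > 0 with f_{ss} > 0, so the point is a local minimum.
f(34/7, -53/7) = -183/7.

-183/7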